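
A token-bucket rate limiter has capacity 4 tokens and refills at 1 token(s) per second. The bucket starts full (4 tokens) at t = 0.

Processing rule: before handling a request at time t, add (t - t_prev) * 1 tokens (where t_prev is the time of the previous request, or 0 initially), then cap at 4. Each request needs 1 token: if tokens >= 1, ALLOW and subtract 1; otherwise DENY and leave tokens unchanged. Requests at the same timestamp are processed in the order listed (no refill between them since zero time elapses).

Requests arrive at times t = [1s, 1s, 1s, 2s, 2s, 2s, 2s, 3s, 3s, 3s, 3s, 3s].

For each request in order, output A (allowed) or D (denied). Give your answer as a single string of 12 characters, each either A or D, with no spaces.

Simulating step by step:
  req#1 t=1s: ALLOW
  req#2 t=1s: ALLOW
  req#3 t=1s: ALLOW
  req#4 t=2s: ALLOW
  req#5 t=2s: ALLOW
  req#6 t=2s: DENY
  req#7 t=2s: DENY
  req#8 t=3s: ALLOW
  req#9 t=3s: DENY
  req#10 t=3s: DENY
  req#11 t=3s: DENY
  req#12 t=3s: DENY

Answer: AAAAADDADDDD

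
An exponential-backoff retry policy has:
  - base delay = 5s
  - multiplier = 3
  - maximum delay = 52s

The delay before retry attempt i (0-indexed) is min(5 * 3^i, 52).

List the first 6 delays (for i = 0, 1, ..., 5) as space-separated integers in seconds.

Computing each delay:
  i=0: min(5*3^0, 52) = 5
  i=1: min(5*3^1, 52) = 15
  i=2: min(5*3^2, 52) = 45
  i=3: min(5*3^3, 52) = 52
  i=4: min(5*3^4, 52) = 52
  i=5: min(5*3^5, 52) = 52

Answer: 5 15 45 52 52 52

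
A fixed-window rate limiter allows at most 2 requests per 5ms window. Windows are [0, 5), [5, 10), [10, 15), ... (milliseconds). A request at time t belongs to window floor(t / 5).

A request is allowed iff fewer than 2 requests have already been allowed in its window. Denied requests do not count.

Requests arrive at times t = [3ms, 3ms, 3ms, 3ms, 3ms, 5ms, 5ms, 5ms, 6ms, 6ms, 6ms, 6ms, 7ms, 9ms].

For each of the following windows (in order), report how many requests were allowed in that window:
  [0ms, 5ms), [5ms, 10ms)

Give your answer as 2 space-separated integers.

Answer: 2 2

Derivation:
Processing requests:
  req#1 t=3ms (window 0): ALLOW
  req#2 t=3ms (window 0): ALLOW
  req#3 t=3ms (window 0): DENY
  req#4 t=3ms (window 0): DENY
  req#5 t=3ms (window 0): DENY
  req#6 t=5ms (window 1): ALLOW
  req#7 t=5ms (window 1): ALLOW
  req#8 t=5ms (window 1): DENY
  req#9 t=6ms (window 1): DENY
  req#10 t=6ms (window 1): DENY
  req#11 t=6ms (window 1): DENY
  req#12 t=6ms (window 1): DENY
  req#13 t=7ms (window 1): DENY
  req#14 t=9ms (window 1): DENY

Allowed counts by window: 2 2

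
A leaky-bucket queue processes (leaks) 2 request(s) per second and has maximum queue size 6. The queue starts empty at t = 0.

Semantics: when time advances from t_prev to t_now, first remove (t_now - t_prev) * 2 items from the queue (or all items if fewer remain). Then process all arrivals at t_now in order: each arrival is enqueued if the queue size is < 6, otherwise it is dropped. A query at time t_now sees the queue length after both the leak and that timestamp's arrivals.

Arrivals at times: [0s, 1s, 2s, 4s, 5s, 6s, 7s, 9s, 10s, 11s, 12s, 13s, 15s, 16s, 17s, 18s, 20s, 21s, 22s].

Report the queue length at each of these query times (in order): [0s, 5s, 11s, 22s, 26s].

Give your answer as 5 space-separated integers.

Queue lengths at query times:
  query t=0s: backlog = 1
  query t=5s: backlog = 1
  query t=11s: backlog = 1
  query t=22s: backlog = 1
  query t=26s: backlog = 0

Answer: 1 1 1 1 0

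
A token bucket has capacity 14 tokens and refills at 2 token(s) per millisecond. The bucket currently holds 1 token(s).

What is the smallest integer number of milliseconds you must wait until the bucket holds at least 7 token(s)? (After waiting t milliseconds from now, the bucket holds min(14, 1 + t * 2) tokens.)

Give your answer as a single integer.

Need 1 + t * 2 >= 7, so t >= 6/2.
Smallest integer t = ceil(6/2) = 3.

Answer: 3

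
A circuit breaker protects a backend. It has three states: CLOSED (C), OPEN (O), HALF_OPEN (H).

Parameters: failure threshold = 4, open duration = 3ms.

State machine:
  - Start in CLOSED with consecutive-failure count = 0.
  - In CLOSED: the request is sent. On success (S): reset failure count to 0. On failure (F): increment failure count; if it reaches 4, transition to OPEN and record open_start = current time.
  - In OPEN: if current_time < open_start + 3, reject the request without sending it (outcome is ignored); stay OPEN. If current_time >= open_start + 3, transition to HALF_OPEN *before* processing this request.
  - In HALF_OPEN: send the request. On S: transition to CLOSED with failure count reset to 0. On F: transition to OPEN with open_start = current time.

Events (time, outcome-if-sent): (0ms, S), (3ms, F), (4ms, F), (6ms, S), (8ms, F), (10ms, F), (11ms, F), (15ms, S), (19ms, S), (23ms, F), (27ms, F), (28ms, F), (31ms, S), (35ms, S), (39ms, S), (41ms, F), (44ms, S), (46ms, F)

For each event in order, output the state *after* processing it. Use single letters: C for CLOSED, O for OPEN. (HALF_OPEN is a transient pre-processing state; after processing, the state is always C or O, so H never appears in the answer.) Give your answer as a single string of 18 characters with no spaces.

State after each event:
  event#1 t=0ms outcome=S: state=CLOSED
  event#2 t=3ms outcome=F: state=CLOSED
  event#3 t=4ms outcome=F: state=CLOSED
  event#4 t=6ms outcome=S: state=CLOSED
  event#5 t=8ms outcome=F: state=CLOSED
  event#6 t=10ms outcome=F: state=CLOSED
  event#7 t=11ms outcome=F: state=CLOSED
  event#8 t=15ms outcome=S: state=CLOSED
  event#9 t=19ms outcome=S: state=CLOSED
  event#10 t=23ms outcome=F: state=CLOSED
  event#11 t=27ms outcome=F: state=CLOSED
  event#12 t=28ms outcome=F: state=CLOSED
  event#13 t=31ms outcome=S: state=CLOSED
  event#14 t=35ms outcome=S: state=CLOSED
  event#15 t=39ms outcome=S: state=CLOSED
  event#16 t=41ms outcome=F: state=CLOSED
  event#17 t=44ms outcome=S: state=CLOSED
  event#18 t=46ms outcome=F: state=CLOSED

Answer: CCCCCCCCCCCCCCCCCC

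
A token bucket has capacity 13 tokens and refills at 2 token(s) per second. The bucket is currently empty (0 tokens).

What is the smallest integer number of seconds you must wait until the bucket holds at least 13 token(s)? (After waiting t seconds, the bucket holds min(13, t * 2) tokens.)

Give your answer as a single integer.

Answer: 7

Derivation:
Need t * 2 >= 13, so t >= 13/2.
Smallest integer t = ceil(13/2) = 7.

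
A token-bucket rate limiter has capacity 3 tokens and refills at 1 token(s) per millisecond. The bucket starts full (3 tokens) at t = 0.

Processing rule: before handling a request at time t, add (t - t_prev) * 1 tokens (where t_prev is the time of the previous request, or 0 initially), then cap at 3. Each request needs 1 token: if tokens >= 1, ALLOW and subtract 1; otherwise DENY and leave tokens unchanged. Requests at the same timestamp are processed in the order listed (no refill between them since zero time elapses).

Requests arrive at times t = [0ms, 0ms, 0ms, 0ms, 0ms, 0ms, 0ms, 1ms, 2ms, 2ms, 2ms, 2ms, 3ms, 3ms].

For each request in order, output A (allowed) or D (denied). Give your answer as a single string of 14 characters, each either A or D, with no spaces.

Answer: AAADDDDAADDDAD

Derivation:
Simulating step by step:
  req#1 t=0ms: ALLOW
  req#2 t=0ms: ALLOW
  req#3 t=0ms: ALLOW
  req#4 t=0ms: DENY
  req#5 t=0ms: DENY
  req#6 t=0ms: DENY
  req#7 t=0ms: DENY
  req#8 t=1ms: ALLOW
  req#9 t=2ms: ALLOW
  req#10 t=2ms: DENY
  req#11 t=2ms: DENY
  req#12 t=2ms: DENY
  req#13 t=3ms: ALLOW
  req#14 t=3ms: DENY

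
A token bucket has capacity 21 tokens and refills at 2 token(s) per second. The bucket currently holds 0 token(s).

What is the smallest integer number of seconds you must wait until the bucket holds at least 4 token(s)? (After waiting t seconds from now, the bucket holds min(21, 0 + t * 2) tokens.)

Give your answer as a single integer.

Answer: 2

Derivation:
Need 0 + t * 2 >= 4, so t >= 4/2.
Smallest integer t = ceil(4/2) = 2.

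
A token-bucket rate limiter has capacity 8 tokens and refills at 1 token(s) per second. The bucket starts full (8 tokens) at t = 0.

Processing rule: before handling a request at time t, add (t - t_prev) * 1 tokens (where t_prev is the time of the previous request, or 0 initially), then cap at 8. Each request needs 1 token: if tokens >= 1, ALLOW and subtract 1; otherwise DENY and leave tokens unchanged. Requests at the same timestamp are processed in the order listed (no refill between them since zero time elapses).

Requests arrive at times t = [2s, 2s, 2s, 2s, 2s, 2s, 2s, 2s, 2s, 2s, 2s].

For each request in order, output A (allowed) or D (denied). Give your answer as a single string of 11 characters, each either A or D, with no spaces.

Simulating step by step:
  req#1 t=2s: ALLOW
  req#2 t=2s: ALLOW
  req#3 t=2s: ALLOW
  req#4 t=2s: ALLOW
  req#5 t=2s: ALLOW
  req#6 t=2s: ALLOW
  req#7 t=2s: ALLOW
  req#8 t=2s: ALLOW
  req#9 t=2s: DENY
  req#10 t=2s: DENY
  req#11 t=2s: DENY

Answer: AAAAAAAADDD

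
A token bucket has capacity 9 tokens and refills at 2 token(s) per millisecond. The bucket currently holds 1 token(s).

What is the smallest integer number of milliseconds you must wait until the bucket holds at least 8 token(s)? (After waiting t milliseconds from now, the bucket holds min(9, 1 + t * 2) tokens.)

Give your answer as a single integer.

Answer: 4

Derivation:
Need 1 + t * 2 >= 8, so t >= 7/2.
Smallest integer t = ceil(7/2) = 4.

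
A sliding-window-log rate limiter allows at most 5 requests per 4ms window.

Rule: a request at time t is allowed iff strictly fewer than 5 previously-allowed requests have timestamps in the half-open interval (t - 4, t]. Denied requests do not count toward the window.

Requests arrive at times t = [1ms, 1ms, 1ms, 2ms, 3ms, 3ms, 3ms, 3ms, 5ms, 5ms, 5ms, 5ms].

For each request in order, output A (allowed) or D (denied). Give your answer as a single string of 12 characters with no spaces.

Tracking allowed requests in the window:
  req#1 t=1ms: ALLOW
  req#2 t=1ms: ALLOW
  req#3 t=1ms: ALLOW
  req#4 t=2ms: ALLOW
  req#5 t=3ms: ALLOW
  req#6 t=3ms: DENY
  req#7 t=3ms: DENY
  req#8 t=3ms: DENY
  req#9 t=5ms: ALLOW
  req#10 t=5ms: ALLOW
  req#11 t=5ms: ALLOW
  req#12 t=5ms: DENY

Answer: AAAAADDDAAAD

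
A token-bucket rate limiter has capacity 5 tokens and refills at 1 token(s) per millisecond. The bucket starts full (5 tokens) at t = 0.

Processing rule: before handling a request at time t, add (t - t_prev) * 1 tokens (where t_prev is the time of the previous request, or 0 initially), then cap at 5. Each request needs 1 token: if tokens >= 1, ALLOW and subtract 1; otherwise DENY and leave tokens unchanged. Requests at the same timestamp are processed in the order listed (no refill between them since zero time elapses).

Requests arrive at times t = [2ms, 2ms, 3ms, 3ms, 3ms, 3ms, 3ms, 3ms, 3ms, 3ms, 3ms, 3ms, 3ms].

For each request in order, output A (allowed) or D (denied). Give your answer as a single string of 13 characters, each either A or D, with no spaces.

Answer: AAAAAADDDDDDD

Derivation:
Simulating step by step:
  req#1 t=2ms: ALLOW
  req#2 t=2ms: ALLOW
  req#3 t=3ms: ALLOW
  req#4 t=3ms: ALLOW
  req#5 t=3ms: ALLOW
  req#6 t=3ms: ALLOW
  req#7 t=3ms: DENY
  req#8 t=3ms: DENY
  req#9 t=3ms: DENY
  req#10 t=3ms: DENY
  req#11 t=3ms: DENY
  req#12 t=3ms: DENY
  req#13 t=3ms: DENY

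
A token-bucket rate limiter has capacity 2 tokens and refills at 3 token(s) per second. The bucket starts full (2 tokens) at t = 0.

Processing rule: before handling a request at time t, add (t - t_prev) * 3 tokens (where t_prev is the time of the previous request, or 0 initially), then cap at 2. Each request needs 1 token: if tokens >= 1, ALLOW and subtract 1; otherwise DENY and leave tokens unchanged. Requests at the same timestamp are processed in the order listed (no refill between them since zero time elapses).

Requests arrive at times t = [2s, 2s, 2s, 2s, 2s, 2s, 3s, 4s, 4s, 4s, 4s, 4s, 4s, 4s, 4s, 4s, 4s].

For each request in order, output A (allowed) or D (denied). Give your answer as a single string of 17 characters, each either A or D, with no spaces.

Answer: AADDDDAAADDDDDDDD

Derivation:
Simulating step by step:
  req#1 t=2s: ALLOW
  req#2 t=2s: ALLOW
  req#3 t=2s: DENY
  req#4 t=2s: DENY
  req#5 t=2s: DENY
  req#6 t=2s: DENY
  req#7 t=3s: ALLOW
  req#8 t=4s: ALLOW
  req#9 t=4s: ALLOW
  req#10 t=4s: DENY
  req#11 t=4s: DENY
  req#12 t=4s: DENY
  req#13 t=4s: DENY
  req#14 t=4s: DENY
  req#15 t=4s: DENY
  req#16 t=4s: DENY
  req#17 t=4s: DENY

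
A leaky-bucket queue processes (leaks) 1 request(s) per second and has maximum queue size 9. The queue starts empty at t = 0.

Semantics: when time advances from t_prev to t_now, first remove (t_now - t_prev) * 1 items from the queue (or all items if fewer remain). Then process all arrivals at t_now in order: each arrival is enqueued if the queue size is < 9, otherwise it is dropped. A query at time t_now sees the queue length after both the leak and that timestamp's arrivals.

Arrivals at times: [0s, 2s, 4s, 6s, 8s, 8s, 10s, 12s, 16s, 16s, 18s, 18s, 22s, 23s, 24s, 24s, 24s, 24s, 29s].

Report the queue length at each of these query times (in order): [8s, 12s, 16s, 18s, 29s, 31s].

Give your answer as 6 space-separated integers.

Answer: 2 1 2 2 1 0

Derivation:
Queue lengths at query times:
  query t=8s: backlog = 2
  query t=12s: backlog = 1
  query t=16s: backlog = 2
  query t=18s: backlog = 2
  query t=29s: backlog = 1
  query t=31s: backlog = 0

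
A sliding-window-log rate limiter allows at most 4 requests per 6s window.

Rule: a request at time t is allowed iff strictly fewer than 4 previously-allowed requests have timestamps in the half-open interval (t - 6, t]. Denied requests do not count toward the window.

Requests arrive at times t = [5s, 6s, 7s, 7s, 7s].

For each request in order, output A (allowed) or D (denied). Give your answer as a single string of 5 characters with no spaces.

Tracking allowed requests in the window:
  req#1 t=5s: ALLOW
  req#2 t=6s: ALLOW
  req#3 t=7s: ALLOW
  req#4 t=7s: ALLOW
  req#5 t=7s: DENY

Answer: AAAAD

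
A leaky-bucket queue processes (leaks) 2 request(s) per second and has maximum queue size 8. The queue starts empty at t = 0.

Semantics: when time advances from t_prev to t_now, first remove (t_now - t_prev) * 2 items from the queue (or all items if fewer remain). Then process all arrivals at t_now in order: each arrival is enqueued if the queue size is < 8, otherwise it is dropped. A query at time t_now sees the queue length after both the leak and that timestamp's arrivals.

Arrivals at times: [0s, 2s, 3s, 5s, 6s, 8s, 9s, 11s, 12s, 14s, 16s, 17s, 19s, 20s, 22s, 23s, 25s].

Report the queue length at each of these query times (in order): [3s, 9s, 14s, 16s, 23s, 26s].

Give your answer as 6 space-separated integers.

Answer: 1 1 1 1 1 0

Derivation:
Queue lengths at query times:
  query t=3s: backlog = 1
  query t=9s: backlog = 1
  query t=14s: backlog = 1
  query t=16s: backlog = 1
  query t=23s: backlog = 1
  query t=26s: backlog = 0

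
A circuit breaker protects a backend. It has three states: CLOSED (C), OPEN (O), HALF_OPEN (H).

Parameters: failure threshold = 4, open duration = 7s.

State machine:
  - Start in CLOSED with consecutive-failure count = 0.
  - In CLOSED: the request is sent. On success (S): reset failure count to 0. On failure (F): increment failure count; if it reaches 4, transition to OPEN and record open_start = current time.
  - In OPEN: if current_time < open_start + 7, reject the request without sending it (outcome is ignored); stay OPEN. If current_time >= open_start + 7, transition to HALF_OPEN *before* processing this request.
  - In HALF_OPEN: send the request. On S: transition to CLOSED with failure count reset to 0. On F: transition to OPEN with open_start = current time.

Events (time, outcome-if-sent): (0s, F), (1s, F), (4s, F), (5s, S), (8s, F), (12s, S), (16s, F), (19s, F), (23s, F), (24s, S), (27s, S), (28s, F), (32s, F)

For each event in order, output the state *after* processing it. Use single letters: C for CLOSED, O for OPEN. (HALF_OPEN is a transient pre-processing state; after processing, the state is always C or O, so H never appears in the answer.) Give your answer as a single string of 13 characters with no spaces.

Answer: CCCCCCCCCCCCC

Derivation:
State after each event:
  event#1 t=0s outcome=F: state=CLOSED
  event#2 t=1s outcome=F: state=CLOSED
  event#3 t=4s outcome=F: state=CLOSED
  event#4 t=5s outcome=S: state=CLOSED
  event#5 t=8s outcome=F: state=CLOSED
  event#6 t=12s outcome=S: state=CLOSED
  event#7 t=16s outcome=F: state=CLOSED
  event#8 t=19s outcome=F: state=CLOSED
  event#9 t=23s outcome=F: state=CLOSED
  event#10 t=24s outcome=S: state=CLOSED
  event#11 t=27s outcome=S: state=CLOSED
  event#12 t=28s outcome=F: state=CLOSED
  event#13 t=32s outcome=F: state=CLOSED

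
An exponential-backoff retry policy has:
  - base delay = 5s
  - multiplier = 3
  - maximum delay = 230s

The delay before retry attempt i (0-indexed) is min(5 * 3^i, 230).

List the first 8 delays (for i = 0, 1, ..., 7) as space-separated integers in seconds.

Computing each delay:
  i=0: min(5*3^0, 230) = 5
  i=1: min(5*3^1, 230) = 15
  i=2: min(5*3^2, 230) = 45
  i=3: min(5*3^3, 230) = 135
  i=4: min(5*3^4, 230) = 230
  i=5: min(5*3^5, 230) = 230
  i=6: min(5*3^6, 230) = 230
  i=7: min(5*3^7, 230) = 230

Answer: 5 15 45 135 230 230 230 230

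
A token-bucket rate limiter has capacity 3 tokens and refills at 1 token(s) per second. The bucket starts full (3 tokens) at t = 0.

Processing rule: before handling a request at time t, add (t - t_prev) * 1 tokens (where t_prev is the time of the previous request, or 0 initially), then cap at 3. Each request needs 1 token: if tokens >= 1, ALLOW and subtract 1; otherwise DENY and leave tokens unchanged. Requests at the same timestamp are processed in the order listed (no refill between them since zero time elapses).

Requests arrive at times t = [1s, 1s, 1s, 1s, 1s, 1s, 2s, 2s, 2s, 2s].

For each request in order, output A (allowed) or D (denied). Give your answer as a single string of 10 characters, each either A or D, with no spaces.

Simulating step by step:
  req#1 t=1s: ALLOW
  req#2 t=1s: ALLOW
  req#3 t=1s: ALLOW
  req#4 t=1s: DENY
  req#5 t=1s: DENY
  req#6 t=1s: DENY
  req#7 t=2s: ALLOW
  req#8 t=2s: DENY
  req#9 t=2s: DENY
  req#10 t=2s: DENY

Answer: AAADDDADDD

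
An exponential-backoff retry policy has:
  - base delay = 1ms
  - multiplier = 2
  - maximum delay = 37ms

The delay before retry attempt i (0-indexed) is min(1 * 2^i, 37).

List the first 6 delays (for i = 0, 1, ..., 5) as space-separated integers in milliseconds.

Computing each delay:
  i=0: min(1*2^0, 37) = 1
  i=1: min(1*2^1, 37) = 2
  i=2: min(1*2^2, 37) = 4
  i=3: min(1*2^3, 37) = 8
  i=4: min(1*2^4, 37) = 16
  i=5: min(1*2^5, 37) = 32

Answer: 1 2 4 8 16 32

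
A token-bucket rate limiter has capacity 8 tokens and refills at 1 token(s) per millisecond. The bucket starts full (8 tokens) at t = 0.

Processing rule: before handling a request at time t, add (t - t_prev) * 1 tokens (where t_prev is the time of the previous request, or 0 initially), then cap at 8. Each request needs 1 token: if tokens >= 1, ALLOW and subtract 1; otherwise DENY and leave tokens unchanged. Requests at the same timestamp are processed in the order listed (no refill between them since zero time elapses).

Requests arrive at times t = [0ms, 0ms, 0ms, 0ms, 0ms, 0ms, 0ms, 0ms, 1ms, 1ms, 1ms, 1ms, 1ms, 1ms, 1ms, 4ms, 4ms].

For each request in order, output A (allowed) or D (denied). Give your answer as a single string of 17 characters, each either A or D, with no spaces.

Answer: AAAAAAAAADDDDDDAA

Derivation:
Simulating step by step:
  req#1 t=0ms: ALLOW
  req#2 t=0ms: ALLOW
  req#3 t=0ms: ALLOW
  req#4 t=0ms: ALLOW
  req#5 t=0ms: ALLOW
  req#6 t=0ms: ALLOW
  req#7 t=0ms: ALLOW
  req#8 t=0ms: ALLOW
  req#9 t=1ms: ALLOW
  req#10 t=1ms: DENY
  req#11 t=1ms: DENY
  req#12 t=1ms: DENY
  req#13 t=1ms: DENY
  req#14 t=1ms: DENY
  req#15 t=1ms: DENY
  req#16 t=4ms: ALLOW
  req#17 t=4ms: ALLOW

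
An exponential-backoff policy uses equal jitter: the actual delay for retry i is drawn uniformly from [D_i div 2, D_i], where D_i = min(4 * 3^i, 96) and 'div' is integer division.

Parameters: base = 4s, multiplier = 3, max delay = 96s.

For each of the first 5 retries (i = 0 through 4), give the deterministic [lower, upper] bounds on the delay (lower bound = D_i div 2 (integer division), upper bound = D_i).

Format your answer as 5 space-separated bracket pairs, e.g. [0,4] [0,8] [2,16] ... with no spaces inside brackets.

Computing bounds per retry:
  i=0: D_i=min(4*3^0,96)=4, bounds=[2,4]
  i=1: D_i=min(4*3^1,96)=12, bounds=[6,12]
  i=2: D_i=min(4*3^2,96)=36, bounds=[18,36]
  i=3: D_i=min(4*3^3,96)=96, bounds=[48,96]
  i=4: D_i=min(4*3^4,96)=96, bounds=[48,96]

Answer: [2,4] [6,12] [18,36] [48,96] [48,96]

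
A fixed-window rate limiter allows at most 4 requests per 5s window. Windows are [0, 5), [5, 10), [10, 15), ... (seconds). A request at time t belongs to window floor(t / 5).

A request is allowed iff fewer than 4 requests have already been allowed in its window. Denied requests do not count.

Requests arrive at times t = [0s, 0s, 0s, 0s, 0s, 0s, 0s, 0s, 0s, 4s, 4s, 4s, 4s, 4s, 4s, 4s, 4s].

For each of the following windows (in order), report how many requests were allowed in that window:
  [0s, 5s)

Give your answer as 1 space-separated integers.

Answer: 4

Derivation:
Processing requests:
  req#1 t=0s (window 0): ALLOW
  req#2 t=0s (window 0): ALLOW
  req#3 t=0s (window 0): ALLOW
  req#4 t=0s (window 0): ALLOW
  req#5 t=0s (window 0): DENY
  req#6 t=0s (window 0): DENY
  req#7 t=0s (window 0): DENY
  req#8 t=0s (window 0): DENY
  req#9 t=0s (window 0): DENY
  req#10 t=4s (window 0): DENY
  req#11 t=4s (window 0): DENY
  req#12 t=4s (window 0): DENY
  req#13 t=4s (window 0): DENY
  req#14 t=4s (window 0): DENY
  req#15 t=4s (window 0): DENY
  req#16 t=4s (window 0): DENY
  req#17 t=4s (window 0): DENY

Allowed counts by window: 4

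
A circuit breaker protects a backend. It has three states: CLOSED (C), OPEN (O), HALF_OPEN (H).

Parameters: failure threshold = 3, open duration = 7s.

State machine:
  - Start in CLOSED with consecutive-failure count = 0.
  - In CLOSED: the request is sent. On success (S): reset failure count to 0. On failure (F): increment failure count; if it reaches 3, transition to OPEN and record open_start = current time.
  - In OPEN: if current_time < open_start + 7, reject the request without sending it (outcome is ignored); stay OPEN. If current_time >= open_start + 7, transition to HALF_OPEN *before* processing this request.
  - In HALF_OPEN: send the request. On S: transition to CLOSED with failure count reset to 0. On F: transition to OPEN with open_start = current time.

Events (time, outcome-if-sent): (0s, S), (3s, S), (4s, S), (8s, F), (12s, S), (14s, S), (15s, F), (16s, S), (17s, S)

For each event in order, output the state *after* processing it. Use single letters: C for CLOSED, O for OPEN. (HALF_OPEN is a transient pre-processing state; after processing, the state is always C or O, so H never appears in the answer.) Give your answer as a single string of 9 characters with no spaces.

Answer: CCCCCCCCC

Derivation:
State after each event:
  event#1 t=0s outcome=S: state=CLOSED
  event#2 t=3s outcome=S: state=CLOSED
  event#3 t=4s outcome=S: state=CLOSED
  event#4 t=8s outcome=F: state=CLOSED
  event#5 t=12s outcome=S: state=CLOSED
  event#6 t=14s outcome=S: state=CLOSED
  event#7 t=15s outcome=F: state=CLOSED
  event#8 t=16s outcome=S: state=CLOSED
  event#9 t=17s outcome=S: state=CLOSED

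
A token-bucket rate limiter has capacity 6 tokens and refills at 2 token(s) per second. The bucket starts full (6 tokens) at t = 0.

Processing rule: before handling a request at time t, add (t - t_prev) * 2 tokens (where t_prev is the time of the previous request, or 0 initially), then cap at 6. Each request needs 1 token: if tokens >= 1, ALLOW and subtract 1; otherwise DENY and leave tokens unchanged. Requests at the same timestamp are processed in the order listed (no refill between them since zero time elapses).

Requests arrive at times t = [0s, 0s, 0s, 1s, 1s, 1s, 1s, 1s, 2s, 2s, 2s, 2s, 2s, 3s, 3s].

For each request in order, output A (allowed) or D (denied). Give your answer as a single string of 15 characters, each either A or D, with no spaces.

Simulating step by step:
  req#1 t=0s: ALLOW
  req#2 t=0s: ALLOW
  req#3 t=0s: ALLOW
  req#4 t=1s: ALLOW
  req#5 t=1s: ALLOW
  req#6 t=1s: ALLOW
  req#7 t=1s: ALLOW
  req#8 t=1s: ALLOW
  req#9 t=2s: ALLOW
  req#10 t=2s: ALLOW
  req#11 t=2s: DENY
  req#12 t=2s: DENY
  req#13 t=2s: DENY
  req#14 t=3s: ALLOW
  req#15 t=3s: ALLOW

Answer: AAAAAAAAAADDDAA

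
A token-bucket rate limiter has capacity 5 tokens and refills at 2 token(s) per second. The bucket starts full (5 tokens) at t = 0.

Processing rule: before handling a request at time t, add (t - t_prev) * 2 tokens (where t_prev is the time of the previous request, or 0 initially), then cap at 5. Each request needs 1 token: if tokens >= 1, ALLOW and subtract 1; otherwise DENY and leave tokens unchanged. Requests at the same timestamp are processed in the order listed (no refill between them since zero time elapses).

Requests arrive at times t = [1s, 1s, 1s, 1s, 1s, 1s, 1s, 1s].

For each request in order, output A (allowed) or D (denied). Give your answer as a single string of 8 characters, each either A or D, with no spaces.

Simulating step by step:
  req#1 t=1s: ALLOW
  req#2 t=1s: ALLOW
  req#3 t=1s: ALLOW
  req#4 t=1s: ALLOW
  req#5 t=1s: ALLOW
  req#6 t=1s: DENY
  req#7 t=1s: DENY
  req#8 t=1s: DENY

Answer: AAAAADDD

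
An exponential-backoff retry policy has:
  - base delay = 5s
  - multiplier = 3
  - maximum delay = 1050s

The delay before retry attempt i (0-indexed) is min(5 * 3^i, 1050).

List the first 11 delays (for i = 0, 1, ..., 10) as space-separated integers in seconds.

Answer: 5 15 45 135 405 1050 1050 1050 1050 1050 1050

Derivation:
Computing each delay:
  i=0: min(5*3^0, 1050) = 5
  i=1: min(5*3^1, 1050) = 15
  i=2: min(5*3^2, 1050) = 45
  i=3: min(5*3^3, 1050) = 135
  i=4: min(5*3^4, 1050) = 405
  i=5: min(5*3^5, 1050) = 1050
  i=6: min(5*3^6, 1050) = 1050
  i=7: min(5*3^7, 1050) = 1050
  i=8: min(5*3^8, 1050) = 1050
  i=9: min(5*3^9, 1050) = 1050
  i=10: min(5*3^10, 1050) = 1050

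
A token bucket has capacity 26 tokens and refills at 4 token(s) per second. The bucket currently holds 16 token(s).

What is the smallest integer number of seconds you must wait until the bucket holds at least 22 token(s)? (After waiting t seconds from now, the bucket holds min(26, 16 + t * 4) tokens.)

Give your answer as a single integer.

Need 16 + t * 4 >= 22, so t >= 6/4.
Smallest integer t = ceil(6/4) = 2.

Answer: 2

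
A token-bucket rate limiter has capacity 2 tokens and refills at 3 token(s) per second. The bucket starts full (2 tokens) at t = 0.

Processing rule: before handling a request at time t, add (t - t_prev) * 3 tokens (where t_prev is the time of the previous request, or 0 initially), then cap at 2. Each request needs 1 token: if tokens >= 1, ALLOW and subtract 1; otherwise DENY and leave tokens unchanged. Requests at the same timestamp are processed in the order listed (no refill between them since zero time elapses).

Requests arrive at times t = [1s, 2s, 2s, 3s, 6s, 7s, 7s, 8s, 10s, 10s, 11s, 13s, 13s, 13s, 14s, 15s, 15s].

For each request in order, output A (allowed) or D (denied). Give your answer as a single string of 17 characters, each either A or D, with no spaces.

Answer: AAAAAAAAAAAAADAAA

Derivation:
Simulating step by step:
  req#1 t=1s: ALLOW
  req#2 t=2s: ALLOW
  req#3 t=2s: ALLOW
  req#4 t=3s: ALLOW
  req#5 t=6s: ALLOW
  req#6 t=7s: ALLOW
  req#7 t=7s: ALLOW
  req#8 t=8s: ALLOW
  req#9 t=10s: ALLOW
  req#10 t=10s: ALLOW
  req#11 t=11s: ALLOW
  req#12 t=13s: ALLOW
  req#13 t=13s: ALLOW
  req#14 t=13s: DENY
  req#15 t=14s: ALLOW
  req#16 t=15s: ALLOW
  req#17 t=15s: ALLOW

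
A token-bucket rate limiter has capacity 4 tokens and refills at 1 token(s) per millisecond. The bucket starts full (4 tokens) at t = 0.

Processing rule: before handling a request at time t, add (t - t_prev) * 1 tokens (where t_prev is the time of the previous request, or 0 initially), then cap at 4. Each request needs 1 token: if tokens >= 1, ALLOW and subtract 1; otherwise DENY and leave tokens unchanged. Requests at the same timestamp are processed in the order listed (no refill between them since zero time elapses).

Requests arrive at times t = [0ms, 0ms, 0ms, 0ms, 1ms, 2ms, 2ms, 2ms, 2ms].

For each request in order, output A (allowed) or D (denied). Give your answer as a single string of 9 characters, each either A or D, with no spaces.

Answer: AAAAAADDD

Derivation:
Simulating step by step:
  req#1 t=0ms: ALLOW
  req#2 t=0ms: ALLOW
  req#3 t=0ms: ALLOW
  req#4 t=0ms: ALLOW
  req#5 t=1ms: ALLOW
  req#6 t=2ms: ALLOW
  req#7 t=2ms: DENY
  req#8 t=2ms: DENY
  req#9 t=2ms: DENY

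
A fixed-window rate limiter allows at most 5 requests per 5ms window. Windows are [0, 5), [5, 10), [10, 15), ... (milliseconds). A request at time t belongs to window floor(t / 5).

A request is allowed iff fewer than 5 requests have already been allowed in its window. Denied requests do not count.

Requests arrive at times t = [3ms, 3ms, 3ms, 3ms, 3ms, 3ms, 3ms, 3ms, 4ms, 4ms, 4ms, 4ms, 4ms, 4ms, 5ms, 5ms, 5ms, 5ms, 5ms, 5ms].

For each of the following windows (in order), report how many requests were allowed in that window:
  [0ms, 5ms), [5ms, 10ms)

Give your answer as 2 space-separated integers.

Answer: 5 5

Derivation:
Processing requests:
  req#1 t=3ms (window 0): ALLOW
  req#2 t=3ms (window 0): ALLOW
  req#3 t=3ms (window 0): ALLOW
  req#4 t=3ms (window 0): ALLOW
  req#5 t=3ms (window 0): ALLOW
  req#6 t=3ms (window 0): DENY
  req#7 t=3ms (window 0): DENY
  req#8 t=3ms (window 0): DENY
  req#9 t=4ms (window 0): DENY
  req#10 t=4ms (window 0): DENY
  req#11 t=4ms (window 0): DENY
  req#12 t=4ms (window 0): DENY
  req#13 t=4ms (window 0): DENY
  req#14 t=4ms (window 0): DENY
  req#15 t=5ms (window 1): ALLOW
  req#16 t=5ms (window 1): ALLOW
  req#17 t=5ms (window 1): ALLOW
  req#18 t=5ms (window 1): ALLOW
  req#19 t=5ms (window 1): ALLOW
  req#20 t=5ms (window 1): DENY

Allowed counts by window: 5 5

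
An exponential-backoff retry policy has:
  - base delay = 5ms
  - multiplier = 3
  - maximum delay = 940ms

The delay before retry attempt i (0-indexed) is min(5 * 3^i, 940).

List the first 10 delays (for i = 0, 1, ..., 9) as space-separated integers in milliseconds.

Computing each delay:
  i=0: min(5*3^0, 940) = 5
  i=1: min(5*3^1, 940) = 15
  i=2: min(5*3^2, 940) = 45
  i=3: min(5*3^3, 940) = 135
  i=4: min(5*3^4, 940) = 405
  i=5: min(5*3^5, 940) = 940
  i=6: min(5*3^6, 940) = 940
  i=7: min(5*3^7, 940) = 940
  i=8: min(5*3^8, 940) = 940
  i=9: min(5*3^9, 940) = 940

Answer: 5 15 45 135 405 940 940 940 940 940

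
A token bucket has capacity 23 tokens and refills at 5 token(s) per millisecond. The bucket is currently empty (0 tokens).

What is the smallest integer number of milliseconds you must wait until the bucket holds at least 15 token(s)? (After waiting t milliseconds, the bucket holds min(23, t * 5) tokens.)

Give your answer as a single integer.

Need t * 5 >= 15, so t >= 15/5.
Smallest integer t = ceil(15/5) = 3.

Answer: 3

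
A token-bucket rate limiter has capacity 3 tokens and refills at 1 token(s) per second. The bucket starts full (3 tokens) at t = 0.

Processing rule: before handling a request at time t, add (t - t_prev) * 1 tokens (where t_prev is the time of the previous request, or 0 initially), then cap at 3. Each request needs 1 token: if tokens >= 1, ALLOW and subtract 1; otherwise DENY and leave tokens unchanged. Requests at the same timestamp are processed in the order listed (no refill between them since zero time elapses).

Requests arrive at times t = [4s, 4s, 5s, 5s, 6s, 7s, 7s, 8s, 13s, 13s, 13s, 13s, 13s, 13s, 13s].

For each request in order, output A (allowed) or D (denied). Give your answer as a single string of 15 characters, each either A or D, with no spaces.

Simulating step by step:
  req#1 t=4s: ALLOW
  req#2 t=4s: ALLOW
  req#3 t=5s: ALLOW
  req#4 t=5s: ALLOW
  req#5 t=6s: ALLOW
  req#6 t=7s: ALLOW
  req#7 t=7s: DENY
  req#8 t=8s: ALLOW
  req#9 t=13s: ALLOW
  req#10 t=13s: ALLOW
  req#11 t=13s: ALLOW
  req#12 t=13s: DENY
  req#13 t=13s: DENY
  req#14 t=13s: DENY
  req#15 t=13s: DENY

Answer: AAAAAADAAAADDDD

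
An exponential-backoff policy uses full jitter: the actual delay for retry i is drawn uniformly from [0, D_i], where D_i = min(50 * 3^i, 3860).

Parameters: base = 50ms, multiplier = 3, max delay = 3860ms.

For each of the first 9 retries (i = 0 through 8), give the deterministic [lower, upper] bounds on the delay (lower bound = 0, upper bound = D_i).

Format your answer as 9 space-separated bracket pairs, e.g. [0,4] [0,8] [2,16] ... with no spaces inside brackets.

Answer: [0,50] [0,150] [0,450] [0,1350] [0,3860] [0,3860] [0,3860] [0,3860] [0,3860]

Derivation:
Computing bounds per retry:
  i=0: D_i=min(50*3^0,3860)=50, bounds=[0,50]
  i=1: D_i=min(50*3^1,3860)=150, bounds=[0,150]
  i=2: D_i=min(50*3^2,3860)=450, bounds=[0,450]
  i=3: D_i=min(50*3^3,3860)=1350, bounds=[0,1350]
  i=4: D_i=min(50*3^4,3860)=3860, bounds=[0,3860]
  i=5: D_i=min(50*3^5,3860)=3860, bounds=[0,3860]
  i=6: D_i=min(50*3^6,3860)=3860, bounds=[0,3860]
  i=7: D_i=min(50*3^7,3860)=3860, bounds=[0,3860]
  i=8: D_i=min(50*3^8,3860)=3860, bounds=[0,3860]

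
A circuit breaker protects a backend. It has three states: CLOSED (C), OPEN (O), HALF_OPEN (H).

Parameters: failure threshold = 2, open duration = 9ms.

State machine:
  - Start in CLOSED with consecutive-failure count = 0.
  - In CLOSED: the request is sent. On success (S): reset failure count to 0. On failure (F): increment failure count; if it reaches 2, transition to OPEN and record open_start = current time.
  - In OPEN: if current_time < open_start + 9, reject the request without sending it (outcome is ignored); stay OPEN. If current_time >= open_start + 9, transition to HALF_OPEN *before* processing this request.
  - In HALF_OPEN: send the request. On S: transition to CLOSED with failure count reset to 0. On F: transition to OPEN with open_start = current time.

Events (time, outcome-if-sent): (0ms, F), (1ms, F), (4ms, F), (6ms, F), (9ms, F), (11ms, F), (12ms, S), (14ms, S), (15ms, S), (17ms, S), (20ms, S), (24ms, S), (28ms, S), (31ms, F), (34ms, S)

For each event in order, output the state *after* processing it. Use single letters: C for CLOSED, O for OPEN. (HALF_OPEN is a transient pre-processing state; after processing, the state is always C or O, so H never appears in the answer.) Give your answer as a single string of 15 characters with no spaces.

Answer: COOOOOOOOOCCCCC

Derivation:
State after each event:
  event#1 t=0ms outcome=F: state=CLOSED
  event#2 t=1ms outcome=F: state=OPEN
  event#3 t=4ms outcome=F: state=OPEN
  event#4 t=6ms outcome=F: state=OPEN
  event#5 t=9ms outcome=F: state=OPEN
  event#6 t=11ms outcome=F: state=OPEN
  event#7 t=12ms outcome=S: state=OPEN
  event#8 t=14ms outcome=S: state=OPEN
  event#9 t=15ms outcome=S: state=OPEN
  event#10 t=17ms outcome=S: state=OPEN
  event#11 t=20ms outcome=S: state=CLOSED
  event#12 t=24ms outcome=S: state=CLOSED
  event#13 t=28ms outcome=S: state=CLOSED
  event#14 t=31ms outcome=F: state=CLOSED
  event#15 t=34ms outcome=S: state=CLOSED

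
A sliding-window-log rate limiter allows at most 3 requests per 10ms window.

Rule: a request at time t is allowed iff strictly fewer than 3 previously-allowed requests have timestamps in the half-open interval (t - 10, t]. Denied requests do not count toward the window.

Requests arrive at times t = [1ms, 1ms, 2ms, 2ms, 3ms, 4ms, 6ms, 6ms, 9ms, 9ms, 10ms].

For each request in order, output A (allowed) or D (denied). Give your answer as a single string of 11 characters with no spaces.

Answer: AAADDDDDDDD

Derivation:
Tracking allowed requests in the window:
  req#1 t=1ms: ALLOW
  req#2 t=1ms: ALLOW
  req#3 t=2ms: ALLOW
  req#4 t=2ms: DENY
  req#5 t=3ms: DENY
  req#6 t=4ms: DENY
  req#7 t=6ms: DENY
  req#8 t=6ms: DENY
  req#9 t=9ms: DENY
  req#10 t=9ms: DENY
  req#11 t=10ms: DENY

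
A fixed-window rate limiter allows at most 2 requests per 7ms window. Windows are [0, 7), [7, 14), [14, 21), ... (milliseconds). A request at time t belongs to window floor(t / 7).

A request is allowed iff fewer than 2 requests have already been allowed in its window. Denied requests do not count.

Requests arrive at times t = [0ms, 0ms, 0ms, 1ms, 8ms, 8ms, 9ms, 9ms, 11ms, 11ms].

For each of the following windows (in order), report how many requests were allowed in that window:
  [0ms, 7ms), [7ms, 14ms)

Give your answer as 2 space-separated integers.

Processing requests:
  req#1 t=0ms (window 0): ALLOW
  req#2 t=0ms (window 0): ALLOW
  req#3 t=0ms (window 0): DENY
  req#4 t=1ms (window 0): DENY
  req#5 t=8ms (window 1): ALLOW
  req#6 t=8ms (window 1): ALLOW
  req#7 t=9ms (window 1): DENY
  req#8 t=9ms (window 1): DENY
  req#9 t=11ms (window 1): DENY
  req#10 t=11ms (window 1): DENY

Allowed counts by window: 2 2

Answer: 2 2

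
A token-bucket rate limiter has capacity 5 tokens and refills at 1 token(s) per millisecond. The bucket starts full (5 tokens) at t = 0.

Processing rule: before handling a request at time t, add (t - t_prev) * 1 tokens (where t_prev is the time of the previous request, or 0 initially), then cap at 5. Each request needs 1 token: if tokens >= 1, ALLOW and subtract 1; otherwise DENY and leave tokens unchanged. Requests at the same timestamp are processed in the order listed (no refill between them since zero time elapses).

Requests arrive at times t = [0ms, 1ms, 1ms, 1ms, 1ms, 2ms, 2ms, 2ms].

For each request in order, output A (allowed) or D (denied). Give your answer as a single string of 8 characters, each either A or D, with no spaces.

Answer: AAAAAAAD

Derivation:
Simulating step by step:
  req#1 t=0ms: ALLOW
  req#2 t=1ms: ALLOW
  req#3 t=1ms: ALLOW
  req#4 t=1ms: ALLOW
  req#5 t=1ms: ALLOW
  req#6 t=2ms: ALLOW
  req#7 t=2ms: ALLOW
  req#8 t=2ms: DENY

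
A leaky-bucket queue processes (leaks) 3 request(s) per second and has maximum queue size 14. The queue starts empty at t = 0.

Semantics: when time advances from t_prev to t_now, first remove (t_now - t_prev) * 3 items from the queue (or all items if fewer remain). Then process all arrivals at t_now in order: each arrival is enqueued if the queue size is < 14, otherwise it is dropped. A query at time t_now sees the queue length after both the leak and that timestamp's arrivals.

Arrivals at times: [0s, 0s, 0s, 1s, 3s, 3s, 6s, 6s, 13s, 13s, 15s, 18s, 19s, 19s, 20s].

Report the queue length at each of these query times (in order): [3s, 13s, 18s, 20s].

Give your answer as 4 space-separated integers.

Queue lengths at query times:
  query t=3s: backlog = 2
  query t=13s: backlog = 2
  query t=18s: backlog = 1
  query t=20s: backlog = 1

Answer: 2 2 1 1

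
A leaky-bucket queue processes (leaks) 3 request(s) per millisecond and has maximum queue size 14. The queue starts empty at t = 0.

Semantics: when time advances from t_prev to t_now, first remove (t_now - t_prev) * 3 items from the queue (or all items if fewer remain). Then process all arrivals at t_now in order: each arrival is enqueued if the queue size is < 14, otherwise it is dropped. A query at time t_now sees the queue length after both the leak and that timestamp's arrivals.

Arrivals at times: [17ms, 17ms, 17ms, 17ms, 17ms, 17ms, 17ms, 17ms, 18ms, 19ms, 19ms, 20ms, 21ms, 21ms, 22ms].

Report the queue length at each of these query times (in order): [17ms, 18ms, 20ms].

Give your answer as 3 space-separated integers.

Queue lengths at query times:
  query t=17ms: backlog = 8
  query t=18ms: backlog = 6
  query t=20ms: backlog = 3

Answer: 8 6 3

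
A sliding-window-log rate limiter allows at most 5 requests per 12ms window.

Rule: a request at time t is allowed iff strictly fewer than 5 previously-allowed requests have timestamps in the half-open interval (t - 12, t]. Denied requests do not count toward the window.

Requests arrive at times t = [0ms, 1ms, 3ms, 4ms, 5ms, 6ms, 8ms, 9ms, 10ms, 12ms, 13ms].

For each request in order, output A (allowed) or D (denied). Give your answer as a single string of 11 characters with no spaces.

Tracking allowed requests in the window:
  req#1 t=0ms: ALLOW
  req#2 t=1ms: ALLOW
  req#3 t=3ms: ALLOW
  req#4 t=4ms: ALLOW
  req#5 t=5ms: ALLOW
  req#6 t=6ms: DENY
  req#7 t=8ms: DENY
  req#8 t=9ms: DENY
  req#9 t=10ms: DENY
  req#10 t=12ms: ALLOW
  req#11 t=13ms: ALLOW

Answer: AAAAADDDDAA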